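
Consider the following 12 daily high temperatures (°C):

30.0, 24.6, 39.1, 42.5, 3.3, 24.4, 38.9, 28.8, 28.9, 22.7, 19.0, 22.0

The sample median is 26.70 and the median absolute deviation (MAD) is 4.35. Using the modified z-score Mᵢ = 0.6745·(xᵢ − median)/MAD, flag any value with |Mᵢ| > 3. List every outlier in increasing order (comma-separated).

|Mᵢ| > 3 ⇔ |xᵢ − 26.70| > 3·4.35/0.6745 = 19.35.
So outliers lie outside [7.35, 46.05].
3.3: M = -3.63 → outlier.

3.3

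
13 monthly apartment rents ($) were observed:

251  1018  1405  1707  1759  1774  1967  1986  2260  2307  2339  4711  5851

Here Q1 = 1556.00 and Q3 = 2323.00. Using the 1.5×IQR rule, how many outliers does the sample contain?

IQR = 767.00; fences at 1556.00 − 1150.50 = 405.50 and 2323.00 + 1150.50 = 3473.50.
Outside the cutoffs: 251, 4711, 5851.

3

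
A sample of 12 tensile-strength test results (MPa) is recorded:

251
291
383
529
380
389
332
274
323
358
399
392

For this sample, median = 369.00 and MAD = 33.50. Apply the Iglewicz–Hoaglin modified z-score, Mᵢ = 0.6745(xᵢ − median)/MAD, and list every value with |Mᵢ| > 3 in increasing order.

529

|Mᵢ| > 3 ⇔ |xᵢ − 369.00| > 3·33.50/0.6745 = 149.00.
So outliers lie outside [220.00, 518.00].
529: M = 3.22 → outlier.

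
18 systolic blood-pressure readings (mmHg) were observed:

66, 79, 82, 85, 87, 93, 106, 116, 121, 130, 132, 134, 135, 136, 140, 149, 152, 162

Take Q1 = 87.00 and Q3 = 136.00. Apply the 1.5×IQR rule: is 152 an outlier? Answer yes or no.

IQR = Q3 − Q1 = 136.00 − 87.00 = 49.00.
Lower fence = Q1 − 1.5·IQR = 87.00 − 73.50 = 13.50.
Upper fence = Q3 + 1.5·IQR = 136.00 + 73.50 = 209.50.
152 lies within [13.50, 209.50].

no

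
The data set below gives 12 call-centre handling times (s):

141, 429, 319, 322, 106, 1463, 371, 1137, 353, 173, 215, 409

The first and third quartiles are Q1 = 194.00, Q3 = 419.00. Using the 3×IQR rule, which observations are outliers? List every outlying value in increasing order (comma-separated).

1137, 1463

IQR = Q3 − Q1 = 419.00 − 194.00 = 225.00.
Lower fence = Q1 − 3·IQR = 194.00 − 675.00 = -481.00.
Upper fence = Q3 + 3·IQR = 419.00 + 675.00 = 1094.00.
1137 > 1094.00 → outlier.
1463 > 1094.00 → outlier.
All remaining values lie within [-481.00, 1094.00].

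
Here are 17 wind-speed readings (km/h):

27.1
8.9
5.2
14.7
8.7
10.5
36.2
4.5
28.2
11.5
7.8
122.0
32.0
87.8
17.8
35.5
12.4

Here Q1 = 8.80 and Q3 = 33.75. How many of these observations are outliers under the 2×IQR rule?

IQR = 24.95; fences at 8.80 − 49.90 = -41.10 and 33.75 + 49.90 = 83.65.
Outside the cutoffs: 87.8, 122.0.

2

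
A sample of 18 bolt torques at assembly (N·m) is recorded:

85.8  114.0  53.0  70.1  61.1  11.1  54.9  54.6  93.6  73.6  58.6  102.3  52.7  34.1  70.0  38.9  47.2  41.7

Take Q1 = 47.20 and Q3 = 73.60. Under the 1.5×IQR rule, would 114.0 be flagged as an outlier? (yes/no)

IQR = Q3 − Q1 = 73.60 − 47.20 = 26.40.
Lower fence = Q1 − 1.5·IQR = 47.20 − 39.60 = 7.60.
Upper fence = Q3 + 1.5·IQR = 73.60 + 39.60 = 113.20.
114.0 lies above the upper fence.

yes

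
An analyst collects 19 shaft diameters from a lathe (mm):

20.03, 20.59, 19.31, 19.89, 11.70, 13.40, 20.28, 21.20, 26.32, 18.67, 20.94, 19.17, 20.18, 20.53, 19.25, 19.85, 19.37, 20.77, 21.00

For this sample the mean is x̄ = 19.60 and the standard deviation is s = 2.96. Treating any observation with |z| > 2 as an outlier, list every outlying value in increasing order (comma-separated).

Cutoffs at x̄ ± 2s: 19.60 ± 2·2.96 = [13.68, 25.52].
11.70: z = -2.67, |z| > 2 → outlier.
13.40: z = -2.09, |z| > 2 → outlier.
26.32: z = 2.27, |z| > 2 → outlier.
Every other value lies within [13.68, 25.52].

11.70, 13.40, 26.32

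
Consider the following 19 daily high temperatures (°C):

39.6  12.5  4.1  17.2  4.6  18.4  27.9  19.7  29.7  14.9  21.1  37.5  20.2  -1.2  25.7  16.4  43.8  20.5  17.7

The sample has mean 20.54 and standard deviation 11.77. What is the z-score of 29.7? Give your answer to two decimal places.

0.78

z = (29.7 − 20.54) / 11.77 = 0.78.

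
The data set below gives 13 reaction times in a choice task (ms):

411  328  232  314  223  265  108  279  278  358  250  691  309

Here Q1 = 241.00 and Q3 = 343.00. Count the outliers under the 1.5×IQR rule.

IQR = 102.00; fences at 241.00 − 153.00 = 88.00 and 343.00 + 153.00 = 496.00.
Outside the cutoffs: 691.

1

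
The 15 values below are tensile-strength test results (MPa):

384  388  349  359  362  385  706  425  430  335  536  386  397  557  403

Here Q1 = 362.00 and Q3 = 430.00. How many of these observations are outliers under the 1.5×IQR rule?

IQR = 68.00; fences at 362.00 − 102.00 = 260.00 and 430.00 + 102.00 = 532.00.
Outside the cutoffs: 536, 557, 706.

3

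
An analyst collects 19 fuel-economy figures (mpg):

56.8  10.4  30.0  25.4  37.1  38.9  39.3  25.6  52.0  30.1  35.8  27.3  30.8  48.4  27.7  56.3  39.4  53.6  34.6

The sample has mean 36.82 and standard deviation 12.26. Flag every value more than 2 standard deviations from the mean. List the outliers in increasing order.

Cutoffs at x̄ ± 2s: 36.82 ± 2·12.26 = [12.30, 61.34].
10.4: z = -2.15, |z| > 2 → outlier.
Every other value lies within [12.30, 61.34].

10.4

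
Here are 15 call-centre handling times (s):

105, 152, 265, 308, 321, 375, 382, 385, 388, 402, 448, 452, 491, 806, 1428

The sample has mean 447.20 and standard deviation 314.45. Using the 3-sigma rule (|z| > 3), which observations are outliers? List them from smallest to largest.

Cutoffs at x̄ ± 3s: 447.20 ± 3·314.45 = [-496.15, 1390.55].
1428: z = 3.12, |z| > 3 → outlier.
Every other value lies within [-496.15, 1390.55].

1428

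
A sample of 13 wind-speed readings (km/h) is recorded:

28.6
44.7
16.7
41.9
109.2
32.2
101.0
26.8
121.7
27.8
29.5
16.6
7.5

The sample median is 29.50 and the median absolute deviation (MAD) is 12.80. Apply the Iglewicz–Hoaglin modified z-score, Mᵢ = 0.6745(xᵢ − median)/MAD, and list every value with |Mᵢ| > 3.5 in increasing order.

101.0, 109.2, 121.7

|Mᵢ| > 3.5 ⇔ |xᵢ − 29.50| > 3.5·12.80/0.6745 = 66.42.
So outliers lie outside [-36.92, 95.92].
101.0: M = 3.77 → outlier.
109.2: M = 4.20 → outlier.
121.7: M = 4.86 → outlier.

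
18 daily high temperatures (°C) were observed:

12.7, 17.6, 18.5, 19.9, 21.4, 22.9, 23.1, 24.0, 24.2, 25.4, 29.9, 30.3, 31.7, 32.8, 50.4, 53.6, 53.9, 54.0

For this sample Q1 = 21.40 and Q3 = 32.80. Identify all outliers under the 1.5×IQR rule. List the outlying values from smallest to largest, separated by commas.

50.4, 53.6, 53.9, 54.0

IQR = Q3 − Q1 = 32.80 − 21.40 = 11.40.
Lower fence = Q1 − 1.5·IQR = 21.40 − 17.10 = 4.30.
Upper fence = Q3 + 1.5·IQR = 32.80 + 17.10 = 49.90.
50.4 > 49.90 → outlier.
53.6 > 49.90 → outlier.
53.9 > 49.90 → outlier.
54.0 > 49.90 → outlier.
All remaining values lie within [4.30, 49.90].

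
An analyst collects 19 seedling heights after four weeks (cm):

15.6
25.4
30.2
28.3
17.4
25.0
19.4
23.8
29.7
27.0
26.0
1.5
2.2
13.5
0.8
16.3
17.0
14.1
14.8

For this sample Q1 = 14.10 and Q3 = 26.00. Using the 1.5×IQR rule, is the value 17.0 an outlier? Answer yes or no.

IQR = Q3 − Q1 = 26.00 − 14.10 = 11.90.
Lower fence = Q1 − 1.5·IQR = 14.10 − 17.85 = -3.75.
Upper fence = Q3 + 1.5·IQR = 26.00 + 17.85 = 43.85.
17.0 lies within [-3.75, 43.85].

no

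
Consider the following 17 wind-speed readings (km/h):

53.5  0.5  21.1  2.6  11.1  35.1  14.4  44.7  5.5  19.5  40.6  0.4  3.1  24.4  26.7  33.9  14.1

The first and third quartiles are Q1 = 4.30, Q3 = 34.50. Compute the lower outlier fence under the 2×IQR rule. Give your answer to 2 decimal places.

IQR = Q3 − Q1 = 34.50 − 4.30 = 30.20.
Lower fence = Q1 − 2·IQR = 4.30 − 60.40 = -56.10.
Upper fence = Q3 + 2·IQR = 34.50 + 60.40 = 94.90.

-56.10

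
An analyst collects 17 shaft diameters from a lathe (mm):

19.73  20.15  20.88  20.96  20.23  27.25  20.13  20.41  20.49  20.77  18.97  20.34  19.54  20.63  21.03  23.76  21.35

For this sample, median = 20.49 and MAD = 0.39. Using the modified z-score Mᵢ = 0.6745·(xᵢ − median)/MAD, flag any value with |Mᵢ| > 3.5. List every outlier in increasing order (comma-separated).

|Mᵢ| > 3.5 ⇔ |xᵢ − 20.49| > 3.5·0.39/0.6745 = 2.02.
So outliers lie outside [18.47, 22.51].
23.76: M = 5.66 → outlier.
27.25: M = 11.69 → outlier.

23.76, 27.25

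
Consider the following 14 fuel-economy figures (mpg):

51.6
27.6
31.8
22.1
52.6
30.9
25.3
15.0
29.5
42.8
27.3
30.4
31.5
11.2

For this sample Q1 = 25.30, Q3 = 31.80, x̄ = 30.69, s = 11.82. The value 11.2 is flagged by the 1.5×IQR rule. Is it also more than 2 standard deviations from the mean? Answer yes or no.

no

z = (11.2 − 30.69) / 11.82 = -1.65.
|z| = 1.65 ≤ 2.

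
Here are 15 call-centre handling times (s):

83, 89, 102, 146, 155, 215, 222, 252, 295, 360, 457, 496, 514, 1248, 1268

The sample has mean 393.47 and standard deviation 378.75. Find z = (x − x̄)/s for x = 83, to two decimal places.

-0.82

z = (83 − 393.47) / 378.75 = -0.82.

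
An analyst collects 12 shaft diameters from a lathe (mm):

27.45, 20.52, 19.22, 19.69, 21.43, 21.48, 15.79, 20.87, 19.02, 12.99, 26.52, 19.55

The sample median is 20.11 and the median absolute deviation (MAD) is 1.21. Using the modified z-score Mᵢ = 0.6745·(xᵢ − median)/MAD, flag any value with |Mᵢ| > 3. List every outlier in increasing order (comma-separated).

12.99, 26.52, 27.45

|Mᵢ| > 3 ⇔ |xᵢ − 20.11| > 3·1.21/0.6745 = 5.38.
So outliers lie outside [14.73, 25.49].
12.99: M = -3.97 → outlier.
26.52: M = 3.57 → outlier.
27.45: M = 4.09 → outlier.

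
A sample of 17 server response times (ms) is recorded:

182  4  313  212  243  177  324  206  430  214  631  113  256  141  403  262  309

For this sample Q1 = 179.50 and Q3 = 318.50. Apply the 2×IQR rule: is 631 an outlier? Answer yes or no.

IQR = Q3 − Q1 = 318.50 − 179.50 = 139.00.
Lower fence = Q1 − 2·IQR = 179.50 − 278.00 = -98.50.
Upper fence = Q3 + 2·IQR = 318.50 + 278.00 = 596.50.
631 lies above the upper fence.

yes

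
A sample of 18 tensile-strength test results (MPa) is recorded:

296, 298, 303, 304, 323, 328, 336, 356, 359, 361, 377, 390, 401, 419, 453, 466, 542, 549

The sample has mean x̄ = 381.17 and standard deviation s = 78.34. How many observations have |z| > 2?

Cutoffs: x̄ ± 2s = [224.49, 537.85].
Outside the cutoffs: 542, 549.

2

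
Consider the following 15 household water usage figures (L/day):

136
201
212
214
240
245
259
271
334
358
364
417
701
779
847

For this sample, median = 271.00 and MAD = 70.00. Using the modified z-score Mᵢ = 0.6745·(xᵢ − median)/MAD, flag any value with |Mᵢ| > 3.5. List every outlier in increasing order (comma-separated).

701, 779, 847

|Mᵢ| > 3.5 ⇔ |xᵢ − 271.00| > 3.5·70.00/0.6745 = 363.23.
So outliers lie outside [-92.23, 634.23].
701: M = 4.14 → outlier.
779: M = 4.89 → outlier.
847: M = 5.55 → outlier.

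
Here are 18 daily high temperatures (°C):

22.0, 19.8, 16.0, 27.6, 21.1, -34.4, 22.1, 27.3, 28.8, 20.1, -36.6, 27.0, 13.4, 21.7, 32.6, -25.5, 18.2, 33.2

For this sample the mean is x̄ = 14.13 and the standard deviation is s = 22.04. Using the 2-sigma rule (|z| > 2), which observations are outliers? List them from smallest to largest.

Cutoffs at x̄ ± 2s: 14.13 ± 2·22.04 = [-29.95, 58.21].
-36.6: z = -2.30, |z| > 2 → outlier.
-34.4: z = -2.20, |z| > 2 → outlier.
Every other value lies within [-29.95, 58.21].

-36.6, -34.4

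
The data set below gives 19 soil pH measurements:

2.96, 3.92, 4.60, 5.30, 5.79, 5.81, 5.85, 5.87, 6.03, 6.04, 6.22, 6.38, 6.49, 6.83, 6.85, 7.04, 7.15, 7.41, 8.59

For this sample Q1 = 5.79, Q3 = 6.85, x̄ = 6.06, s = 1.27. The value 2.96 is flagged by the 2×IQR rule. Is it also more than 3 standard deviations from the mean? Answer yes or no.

z = (2.96 − 6.06) / 1.27 = -2.44.
|z| = 2.44 ≤ 3.

no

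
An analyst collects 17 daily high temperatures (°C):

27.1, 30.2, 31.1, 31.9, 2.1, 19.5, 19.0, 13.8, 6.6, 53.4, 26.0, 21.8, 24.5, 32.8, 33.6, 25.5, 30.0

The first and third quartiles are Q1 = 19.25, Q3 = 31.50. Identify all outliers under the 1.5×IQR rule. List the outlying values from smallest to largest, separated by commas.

53.4

IQR = Q3 − Q1 = 31.50 − 19.25 = 12.25.
Lower fence = Q1 − 1.5·IQR = 19.25 − 18.375 = 0.875.
Upper fence = Q3 + 1.5·IQR = 31.50 + 18.375 = 49.875.
53.4 > 49.875 → outlier.
All remaining values lie within [0.875, 49.875].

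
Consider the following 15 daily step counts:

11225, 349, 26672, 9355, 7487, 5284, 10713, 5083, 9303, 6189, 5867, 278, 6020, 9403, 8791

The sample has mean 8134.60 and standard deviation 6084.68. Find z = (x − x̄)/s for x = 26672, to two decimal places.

z = (26672 − 8134.60) / 6084.68 = 3.05.

3.05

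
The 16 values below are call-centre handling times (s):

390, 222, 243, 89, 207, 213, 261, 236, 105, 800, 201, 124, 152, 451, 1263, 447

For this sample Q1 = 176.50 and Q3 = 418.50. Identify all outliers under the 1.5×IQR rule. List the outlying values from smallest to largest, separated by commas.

IQR = Q3 − Q1 = 418.50 − 176.50 = 242.00.
Lower fence = Q1 − 1.5·IQR = 176.50 − 363.00 = -186.50.
Upper fence = Q3 + 1.5·IQR = 418.50 + 363.00 = 781.50.
800 > 781.50 → outlier.
1263 > 781.50 → outlier.
All remaining values lie within [-186.50, 781.50].

800, 1263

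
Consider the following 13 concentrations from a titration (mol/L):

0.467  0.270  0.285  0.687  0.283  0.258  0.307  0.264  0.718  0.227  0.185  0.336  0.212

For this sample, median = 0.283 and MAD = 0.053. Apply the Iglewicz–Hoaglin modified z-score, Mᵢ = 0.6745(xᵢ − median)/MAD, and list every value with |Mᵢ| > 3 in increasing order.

|Mᵢ| > 3 ⇔ |xᵢ − 0.283| > 3·0.053/0.6745 = 0.236.
So outliers lie outside [0.047, 0.519].
0.687: M = 5.14 → outlier.
0.718: M = 5.54 → outlier.

0.687, 0.718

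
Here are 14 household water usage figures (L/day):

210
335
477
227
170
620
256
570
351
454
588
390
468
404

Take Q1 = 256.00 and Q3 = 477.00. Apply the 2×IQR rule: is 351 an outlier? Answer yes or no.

no

IQR = Q3 − Q1 = 477.00 − 256.00 = 221.00.
Lower fence = Q1 − 2·IQR = 256.00 − 442.00 = -186.00.
Upper fence = Q3 + 2·IQR = 477.00 + 442.00 = 919.00.
351 lies within [-186.00, 919.00].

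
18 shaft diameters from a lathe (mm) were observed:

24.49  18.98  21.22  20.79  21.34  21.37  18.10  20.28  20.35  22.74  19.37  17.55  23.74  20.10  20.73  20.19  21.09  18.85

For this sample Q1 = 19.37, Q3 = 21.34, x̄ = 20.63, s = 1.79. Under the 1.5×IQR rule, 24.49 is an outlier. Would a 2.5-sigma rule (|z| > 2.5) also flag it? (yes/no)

z = (24.49 − 20.63) / 1.79 = 2.16.
|z| = 2.16 ≤ 2.5.

no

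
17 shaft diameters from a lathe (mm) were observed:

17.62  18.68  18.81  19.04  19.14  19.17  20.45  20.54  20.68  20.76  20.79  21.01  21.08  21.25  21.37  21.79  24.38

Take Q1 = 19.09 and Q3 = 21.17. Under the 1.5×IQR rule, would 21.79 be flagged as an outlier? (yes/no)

IQR = Q3 − Q1 = 21.17 − 19.09 = 2.08.
Lower fence = Q1 − 1.5·IQR = 19.09 − 3.12 = 15.97.
Upper fence = Q3 + 1.5·IQR = 21.17 + 3.12 = 24.29.
21.79 lies within [15.97, 24.29].

no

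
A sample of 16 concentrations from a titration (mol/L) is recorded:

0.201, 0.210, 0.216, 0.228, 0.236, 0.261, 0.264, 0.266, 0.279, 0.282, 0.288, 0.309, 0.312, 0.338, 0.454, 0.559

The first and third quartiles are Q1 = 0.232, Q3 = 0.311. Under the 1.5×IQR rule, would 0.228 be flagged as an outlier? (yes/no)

IQR = Q3 − Q1 = 0.311 − 0.232 = 0.079.
Lower fence = Q1 − 1.5·IQR = 0.232 − 0.1185 = 0.1135.
Upper fence = Q3 + 1.5·IQR = 0.311 + 0.1185 = 0.4295.
0.228 lies within [0.1135, 0.4295].

no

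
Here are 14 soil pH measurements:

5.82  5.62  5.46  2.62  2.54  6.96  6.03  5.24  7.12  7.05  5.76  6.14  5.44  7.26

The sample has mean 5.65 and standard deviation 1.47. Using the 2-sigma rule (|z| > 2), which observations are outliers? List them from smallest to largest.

2.54, 2.62

Cutoffs at x̄ ± 2s: 5.65 ± 2·1.47 = [2.71, 8.59].
2.54: z = -2.12, |z| > 2 → outlier.
2.62: z = -2.06, |z| > 2 → outlier.
Every other value lies within [2.71, 8.59].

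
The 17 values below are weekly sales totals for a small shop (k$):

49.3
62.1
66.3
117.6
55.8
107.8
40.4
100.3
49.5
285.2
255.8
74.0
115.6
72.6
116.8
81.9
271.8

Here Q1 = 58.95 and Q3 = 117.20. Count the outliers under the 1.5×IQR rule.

IQR = 58.25; fences at 58.95 − 87.375 = -28.425 and 117.20 + 87.375 = 204.575.
Outside the cutoffs: 255.8, 271.8, 285.2.

3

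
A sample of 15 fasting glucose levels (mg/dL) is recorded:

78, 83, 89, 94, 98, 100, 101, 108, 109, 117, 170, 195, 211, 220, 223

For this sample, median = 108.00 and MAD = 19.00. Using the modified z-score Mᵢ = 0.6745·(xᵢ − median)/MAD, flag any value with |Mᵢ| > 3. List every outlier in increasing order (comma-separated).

|Mᵢ| > 3 ⇔ |xᵢ − 108.00| > 3·19.00/0.6745 = 84.51.
So outliers lie outside [23.49, 192.51].
195: M = 3.09 → outlier.
211: M = 3.66 → outlier.
220: M = 3.98 → outlier.
223: M = 4.08 → outlier.

195, 211, 220, 223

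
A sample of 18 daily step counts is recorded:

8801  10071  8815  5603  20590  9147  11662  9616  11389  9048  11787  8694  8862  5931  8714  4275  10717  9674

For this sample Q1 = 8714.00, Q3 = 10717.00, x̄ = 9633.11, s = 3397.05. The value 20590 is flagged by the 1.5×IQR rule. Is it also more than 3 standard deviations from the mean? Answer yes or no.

z = (20590 − 9633.11) / 3397.05 = 3.23.
|z| = 3.23 > 3.

yes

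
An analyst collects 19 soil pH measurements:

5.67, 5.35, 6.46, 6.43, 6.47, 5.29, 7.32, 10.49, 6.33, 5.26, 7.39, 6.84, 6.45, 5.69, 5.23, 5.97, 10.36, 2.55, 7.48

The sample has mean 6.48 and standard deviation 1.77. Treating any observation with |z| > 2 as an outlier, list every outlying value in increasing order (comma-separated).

2.55, 10.36, 10.49

Cutoffs at x̄ ± 2s: 6.48 ± 2·1.77 = [2.94, 10.02].
2.55: z = -2.22, |z| > 2 → outlier.
10.36: z = 2.19, |z| > 2 → outlier.
10.49: z = 2.27, |z| > 2 → outlier.
Every other value lies within [2.94, 10.02].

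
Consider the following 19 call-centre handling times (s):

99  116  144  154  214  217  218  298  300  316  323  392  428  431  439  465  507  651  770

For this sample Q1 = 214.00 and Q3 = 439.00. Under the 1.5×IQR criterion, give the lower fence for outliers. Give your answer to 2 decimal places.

-123.50

IQR = Q3 − Q1 = 439.00 − 214.00 = 225.00.
Lower fence = Q1 − 1.5·IQR = 214.00 − 337.50 = -123.50.
Upper fence = Q3 + 1.5·IQR = 439.00 + 337.50 = 776.50.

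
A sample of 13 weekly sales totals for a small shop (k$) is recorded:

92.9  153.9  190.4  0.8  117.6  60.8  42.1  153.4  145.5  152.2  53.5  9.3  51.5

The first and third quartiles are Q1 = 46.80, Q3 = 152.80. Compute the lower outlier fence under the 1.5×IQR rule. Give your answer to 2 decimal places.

-112.20

IQR = Q3 − Q1 = 152.80 − 46.80 = 106.00.
Lower fence = Q1 − 1.5·IQR = 46.80 − 159.00 = -112.20.
Upper fence = Q3 + 1.5·IQR = 152.80 + 159.00 = 311.80.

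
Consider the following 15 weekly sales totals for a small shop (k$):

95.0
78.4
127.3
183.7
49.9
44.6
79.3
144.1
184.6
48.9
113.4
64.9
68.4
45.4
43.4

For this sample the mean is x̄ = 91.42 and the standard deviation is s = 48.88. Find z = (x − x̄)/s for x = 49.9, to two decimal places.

-0.85

z = (49.9 − 91.42) / 48.88 = -0.85.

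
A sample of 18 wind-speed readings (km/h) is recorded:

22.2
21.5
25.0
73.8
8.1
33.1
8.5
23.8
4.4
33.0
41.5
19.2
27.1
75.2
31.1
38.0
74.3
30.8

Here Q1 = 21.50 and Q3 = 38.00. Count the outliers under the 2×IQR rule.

3

IQR = 16.50; fences at 21.50 − 33.00 = -11.50 and 38.00 + 33.00 = 71.00.
Outside the cutoffs: 73.8, 74.3, 75.2.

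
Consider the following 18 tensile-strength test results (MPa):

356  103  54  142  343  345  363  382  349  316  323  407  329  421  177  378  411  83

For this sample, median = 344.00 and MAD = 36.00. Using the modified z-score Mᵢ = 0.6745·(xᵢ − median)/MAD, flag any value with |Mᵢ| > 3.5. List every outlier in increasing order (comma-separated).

|Mᵢ| > 3.5 ⇔ |xᵢ − 344.00| > 3.5·36.00/0.6745 = 186.81.
So outliers lie outside [157.19, 530.81].
54: M = -5.43 → outlier.
83: M = -4.89 → outlier.
103: M = -4.52 → outlier.
142: M = -3.78 → outlier.

54, 83, 103, 142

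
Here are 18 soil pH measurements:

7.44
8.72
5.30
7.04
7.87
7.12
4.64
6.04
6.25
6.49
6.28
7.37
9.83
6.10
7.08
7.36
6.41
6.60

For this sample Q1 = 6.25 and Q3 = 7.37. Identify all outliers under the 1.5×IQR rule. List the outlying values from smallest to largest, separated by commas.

IQR = Q3 − Q1 = 7.37 − 6.25 = 1.12.
Lower fence = Q1 − 1.5·IQR = 6.25 − 1.68 = 4.57.
Upper fence = Q3 + 1.5·IQR = 7.37 + 1.68 = 9.05.
9.83 > 9.05 → outlier.
All remaining values lie within [4.57, 9.05].

9.83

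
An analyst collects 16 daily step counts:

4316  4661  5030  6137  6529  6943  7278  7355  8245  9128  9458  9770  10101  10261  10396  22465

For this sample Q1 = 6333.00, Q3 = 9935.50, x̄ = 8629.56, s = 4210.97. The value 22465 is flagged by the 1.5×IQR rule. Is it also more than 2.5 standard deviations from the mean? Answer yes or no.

z = (22465 − 8629.56) / 4210.97 = 3.29.
|z| = 3.29 > 2.5.

yes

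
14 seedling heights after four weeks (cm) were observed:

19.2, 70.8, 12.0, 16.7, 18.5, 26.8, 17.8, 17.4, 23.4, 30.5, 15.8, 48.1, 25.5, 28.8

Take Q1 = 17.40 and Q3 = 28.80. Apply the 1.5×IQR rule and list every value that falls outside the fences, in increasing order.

IQR = Q3 − Q1 = 28.80 − 17.40 = 11.40.
Lower fence = Q1 − 1.5·IQR = 17.40 − 17.10 = 0.30.
Upper fence = Q3 + 1.5·IQR = 28.80 + 17.10 = 45.90.
48.1 > 45.90 → outlier.
70.8 > 45.90 → outlier.
All remaining values lie within [0.30, 45.90].

48.1, 70.8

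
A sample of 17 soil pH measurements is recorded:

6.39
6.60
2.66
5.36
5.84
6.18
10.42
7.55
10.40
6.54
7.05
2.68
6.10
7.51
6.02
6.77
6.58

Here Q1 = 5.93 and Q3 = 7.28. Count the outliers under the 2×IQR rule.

IQR = 1.35; fences at 5.93 − 2.70 = 3.23 and 7.28 + 2.70 = 9.98.
Outside the cutoffs: 2.66, 2.68, 10.40, 10.42.

4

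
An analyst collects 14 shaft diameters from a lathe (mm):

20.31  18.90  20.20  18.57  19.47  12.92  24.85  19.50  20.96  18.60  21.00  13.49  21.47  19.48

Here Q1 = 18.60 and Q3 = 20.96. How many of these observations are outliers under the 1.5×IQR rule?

3

IQR = 2.36; fences at 18.60 − 3.54 = 15.06 and 20.96 + 3.54 = 24.50.
Outside the cutoffs: 12.92, 13.49, 24.85.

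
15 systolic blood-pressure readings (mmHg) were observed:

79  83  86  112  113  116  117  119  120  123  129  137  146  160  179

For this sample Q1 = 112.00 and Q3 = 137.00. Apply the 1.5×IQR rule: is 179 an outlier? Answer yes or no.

yes

IQR = Q3 − Q1 = 137.00 − 112.00 = 25.00.
Lower fence = Q1 − 1.5·IQR = 112.00 − 37.50 = 74.50.
Upper fence = Q3 + 1.5·IQR = 137.00 + 37.50 = 174.50.
179 lies above the upper fence.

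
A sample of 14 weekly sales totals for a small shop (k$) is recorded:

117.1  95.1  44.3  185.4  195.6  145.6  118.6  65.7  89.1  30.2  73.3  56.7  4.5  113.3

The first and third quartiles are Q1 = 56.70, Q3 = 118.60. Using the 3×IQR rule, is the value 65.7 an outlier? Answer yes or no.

no

IQR = Q3 − Q1 = 118.60 − 56.70 = 61.90.
Lower fence = Q1 − 3·IQR = 56.70 − 185.70 = -129.00.
Upper fence = Q3 + 3·IQR = 118.60 + 185.70 = 304.30.
65.7 lies within [-129.00, 304.30].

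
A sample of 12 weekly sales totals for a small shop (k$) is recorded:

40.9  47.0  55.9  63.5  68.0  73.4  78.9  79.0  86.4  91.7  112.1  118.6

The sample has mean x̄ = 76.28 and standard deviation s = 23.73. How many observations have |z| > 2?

0

Cutoffs: x̄ ± 2s = [28.82, 123.74].
Every value lies within the cutoffs.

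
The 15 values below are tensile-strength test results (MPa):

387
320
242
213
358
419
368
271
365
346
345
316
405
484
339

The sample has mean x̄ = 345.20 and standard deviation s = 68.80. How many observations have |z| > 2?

Cutoffs: x̄ ± 2s = [207.60, 482.80].
Outside the cutoffs: 484.

1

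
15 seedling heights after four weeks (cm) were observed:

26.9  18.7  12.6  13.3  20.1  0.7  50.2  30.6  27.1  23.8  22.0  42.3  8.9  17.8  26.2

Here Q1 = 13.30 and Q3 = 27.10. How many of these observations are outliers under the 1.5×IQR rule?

IQR = 13.80; fences at 13.30 − 20.70 = -7.40 and 27.10 + 20.70 = 47.80.
Outside the cutoffs: 50.2.

1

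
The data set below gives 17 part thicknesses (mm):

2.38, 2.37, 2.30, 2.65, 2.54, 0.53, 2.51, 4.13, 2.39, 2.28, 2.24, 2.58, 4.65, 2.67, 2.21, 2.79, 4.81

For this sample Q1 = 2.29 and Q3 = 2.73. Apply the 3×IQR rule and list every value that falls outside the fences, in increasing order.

IQR = Q3 − Q1 = 2.73 − 2.29 = 0.44.
Lower fence = Q1 − 3·IQR = 2.29 − 1.32 = 0.97.
Upper fence = Q3 + 3·IQR = 2.73 + 1.32 = 4.05.
0.53 < 0.97 → outlier.
4.13 > 4.05 → outlier.
4.65 > 4.05 → outlier.
4.81 > 4.05 → outlier.
All remaining values lie within [0.97, 4.05].

0.53, 4.13, 4.65, 4.81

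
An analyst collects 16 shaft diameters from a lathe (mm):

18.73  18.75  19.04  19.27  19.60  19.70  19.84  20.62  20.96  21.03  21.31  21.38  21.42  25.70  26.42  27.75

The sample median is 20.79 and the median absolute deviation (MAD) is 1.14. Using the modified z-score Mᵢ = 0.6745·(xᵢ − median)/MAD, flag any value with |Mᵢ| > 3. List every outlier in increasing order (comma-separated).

|Mᵢ| > 3 ⇔ |xᵢ − 20.79| > 3·1.14/0.6745 = 5.07.
So outliers lie outside [15.72, 25.86].
26.42: M = 3.33 → outlier.
27.75: M = 4.12 → outlier.

26.42, 27.75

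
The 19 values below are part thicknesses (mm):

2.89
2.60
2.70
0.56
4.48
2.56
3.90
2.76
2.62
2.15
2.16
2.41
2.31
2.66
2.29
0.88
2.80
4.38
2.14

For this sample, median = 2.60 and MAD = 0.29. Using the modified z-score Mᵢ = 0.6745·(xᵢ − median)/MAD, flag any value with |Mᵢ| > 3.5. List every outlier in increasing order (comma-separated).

|Mᵢ| > 3.5 ⇔ |xᵢ − 2.60| > 3.5·0.29/0.6745 = 1.50.
So outliers lie outside [1.10, 4.10].
0.56: M = -4.74 → outlier.
0.88: M = -4.00 → outlier.
4.38: M = 4.14 → outlier.
4.48: M = 4.37 → outlier.

0.56, 0.88, 4.38, 4.48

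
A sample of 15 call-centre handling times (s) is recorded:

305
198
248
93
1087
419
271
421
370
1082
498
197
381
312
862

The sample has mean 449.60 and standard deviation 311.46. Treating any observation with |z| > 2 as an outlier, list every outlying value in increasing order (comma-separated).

1082, 1087

Cutoffs at x̄ ± 2s: 449.60 ± 2·311.46 = [-173.32, 1072.52].
1082: z = 2.03, |z| > 2 → outlier.
1087: z = 2.05, |z| > 2 → outlier.
Every other value lies within [-173.32, 1072.52].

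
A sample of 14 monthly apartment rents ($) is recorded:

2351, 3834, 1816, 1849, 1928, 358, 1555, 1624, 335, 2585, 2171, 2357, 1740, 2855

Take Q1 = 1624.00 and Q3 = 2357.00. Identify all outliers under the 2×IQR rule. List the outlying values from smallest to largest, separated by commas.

3834

IQR = Q3 − Q1 = 2357.00 − 1624.00 = 733.00.
Lower fence = Q1 − 2·IQR = 1624.00 − 1466.00 = 158.00.
Upper fence = Q3 + 2·IQR = 2357.00 + 1466.00 = 3823.00.
3834 > 3823.00 → outlier.
All remaining values lie within [158.00, 3823.00].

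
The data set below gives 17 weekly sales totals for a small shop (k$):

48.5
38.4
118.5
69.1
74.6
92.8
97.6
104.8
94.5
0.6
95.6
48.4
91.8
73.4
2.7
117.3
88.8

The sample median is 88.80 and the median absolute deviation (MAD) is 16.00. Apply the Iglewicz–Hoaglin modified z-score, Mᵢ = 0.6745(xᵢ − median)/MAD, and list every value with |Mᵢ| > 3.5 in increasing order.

0.6, 2.7

|Mᵢ| > 3.5 ⇔ |xᵢ − 88.80| > 3.5·16.00/0.6745 = 83.02.
So outliers lie outside [5.78, 171.82].
0.6: M = -3.72 → outlier.
2.7: M = -3.63 → outlier.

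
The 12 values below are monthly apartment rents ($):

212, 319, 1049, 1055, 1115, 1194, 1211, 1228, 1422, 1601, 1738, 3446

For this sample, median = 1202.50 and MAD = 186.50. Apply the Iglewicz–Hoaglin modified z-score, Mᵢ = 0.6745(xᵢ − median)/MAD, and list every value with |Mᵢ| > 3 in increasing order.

212, 319, 3446

|Mᵢ| > 3 ⇔ |xᵢ − 1202.50| > 3·186.50/0.6745 = 829.50.
So outliers lie outside [373.00, 2032.00].
212: M = -3.58 → outlier.
319: M = -3.20 → outlier.
3446: M = 8.11 → outlier.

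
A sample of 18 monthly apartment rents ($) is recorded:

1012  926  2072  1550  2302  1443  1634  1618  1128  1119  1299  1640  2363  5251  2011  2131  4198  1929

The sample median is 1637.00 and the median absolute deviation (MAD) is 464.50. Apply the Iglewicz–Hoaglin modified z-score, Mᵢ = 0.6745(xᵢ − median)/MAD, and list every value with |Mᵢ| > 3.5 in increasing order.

4198, 5251

|Mᵢ| > 3.5 ⇔ |xᵢ − 1637.00| > 3.5·464.50/0.6745 = 2410.30.
So outliers lie outside [-773.30, 4047.30].
4198: M = 3.72 → outlier.
5251: M = 5.25 → outlier.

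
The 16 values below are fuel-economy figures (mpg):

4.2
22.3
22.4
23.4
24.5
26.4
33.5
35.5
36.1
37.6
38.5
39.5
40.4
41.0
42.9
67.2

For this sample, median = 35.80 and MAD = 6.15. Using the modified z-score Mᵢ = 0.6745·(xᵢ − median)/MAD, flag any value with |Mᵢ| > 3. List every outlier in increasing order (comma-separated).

|Mᵢ| > 3 ⇔ |xᵢ − 35.80| > 3·6.15/0.6745 = 27.35.
So outliers lie outside [8.45, 63.15].
4.2: M = -3.47 → outlier.
67.2: M = 3.44 → outlier.

4.2, 67.2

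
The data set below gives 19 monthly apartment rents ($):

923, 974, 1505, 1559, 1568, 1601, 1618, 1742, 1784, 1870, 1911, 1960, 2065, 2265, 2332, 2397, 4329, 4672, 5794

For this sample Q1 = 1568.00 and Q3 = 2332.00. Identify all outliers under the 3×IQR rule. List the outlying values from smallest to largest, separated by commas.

IQR = Q3 − Q1 = 2332.00 − 1568.00 = 764.00.
Lower fence = Q1 − 3·IQR = 1568.00 − 2292.00 = -724.00.
Upper fence = Q3 + 3·IQR = 2332.00 + 2292.00 = 4624.00.
4672 > 4624.00 → outlier.
5794 > 4624.00 → outlier.
All remaining values lie within [-724.00, 4624.00].

4672, 5794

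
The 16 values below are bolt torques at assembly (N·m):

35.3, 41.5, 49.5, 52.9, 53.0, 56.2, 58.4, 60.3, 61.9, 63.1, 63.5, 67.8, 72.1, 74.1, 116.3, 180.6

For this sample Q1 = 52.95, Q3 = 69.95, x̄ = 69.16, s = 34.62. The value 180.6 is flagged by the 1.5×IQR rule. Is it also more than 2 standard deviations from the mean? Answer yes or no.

z = (180.6 − 69.16) / 34.62 = 3.22.
|z| = 3.22 > 2.

yes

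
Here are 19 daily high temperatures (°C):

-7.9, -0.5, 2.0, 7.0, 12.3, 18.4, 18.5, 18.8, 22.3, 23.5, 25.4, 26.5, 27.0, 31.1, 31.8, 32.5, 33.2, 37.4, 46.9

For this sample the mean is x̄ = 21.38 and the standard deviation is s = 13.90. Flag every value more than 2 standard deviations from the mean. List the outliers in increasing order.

-7.9

Cutoffs at x̄ ± 2s: 21.38 ± 2·13.90 = [-6.42, 49.18].
-7.9: z = -2.11, |z| > 2 → outlier.
Every other value lies within [-6.42, 49.18].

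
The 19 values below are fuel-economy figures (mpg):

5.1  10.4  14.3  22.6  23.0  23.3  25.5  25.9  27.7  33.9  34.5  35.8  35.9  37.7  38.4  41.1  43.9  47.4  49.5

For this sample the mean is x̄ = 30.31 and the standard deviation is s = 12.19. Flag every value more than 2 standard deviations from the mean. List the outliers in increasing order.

Cutoffs at x̄ ± 2s: 30.31 ± 2·12.19 = [5.93, 54.69].
5.1: z = -2.07, |z| > 2 → outlier.
Every other value lies within [5.93, 54.69].

5.1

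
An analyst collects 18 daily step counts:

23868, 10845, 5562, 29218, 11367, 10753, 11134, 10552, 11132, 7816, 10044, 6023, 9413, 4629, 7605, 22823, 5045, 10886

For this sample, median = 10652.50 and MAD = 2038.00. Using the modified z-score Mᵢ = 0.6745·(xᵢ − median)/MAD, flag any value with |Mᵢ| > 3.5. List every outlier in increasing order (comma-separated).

22823, 23868, 29218

|Mᵢ| > 3.5 ⇔ |xᵢ − 10652.50| > 3.5·2038.00/0.6745 = 10575.24.
So outliers lie outside [77.26, 21227.74].
22823: M = 4.03 → outlier.
23868: M = 4.37 → outlier.
29218: M = 6.14 → outlier.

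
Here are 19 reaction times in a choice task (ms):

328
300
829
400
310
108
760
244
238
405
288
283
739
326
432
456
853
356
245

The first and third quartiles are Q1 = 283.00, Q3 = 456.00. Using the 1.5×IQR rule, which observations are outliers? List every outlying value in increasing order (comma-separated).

IQR = Q3 − Q1 = 456.00 − 283.00 = 173.00.
Lower fence = Q1 − 1.5·IQR = 283.00 − 259.50 = 23.50.
Upper fence = Q3 + 1.5·IQR = 456.00 + 259.50 = 715.50.
739 > 715.50 → outlier.
760 > 715.50 → outlier.
829 > 715.50 → outlier.
853 > 715.50 → outlier.
All remaining values lie within [23.50, 715.50].

739, 760, 829, 853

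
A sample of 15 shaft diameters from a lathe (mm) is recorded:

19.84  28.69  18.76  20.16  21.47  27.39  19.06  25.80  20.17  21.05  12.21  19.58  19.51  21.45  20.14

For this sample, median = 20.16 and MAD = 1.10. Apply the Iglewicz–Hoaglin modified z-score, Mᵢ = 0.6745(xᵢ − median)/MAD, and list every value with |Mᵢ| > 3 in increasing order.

12.21, 25.80, 27.39, 28.69

|Mᵢ| > 3 ⇔ |xᵢ − 20.16| > 3·1.10/0.6745 = 4.89.
So outliers lie outside [15.27, 25.05].
12.21: M = -4.87 → outlier.
25.80: M = 3.46 → outlier.
27.39: M = 4.43 → outlier.
28.69: M = 5.23 → outlier.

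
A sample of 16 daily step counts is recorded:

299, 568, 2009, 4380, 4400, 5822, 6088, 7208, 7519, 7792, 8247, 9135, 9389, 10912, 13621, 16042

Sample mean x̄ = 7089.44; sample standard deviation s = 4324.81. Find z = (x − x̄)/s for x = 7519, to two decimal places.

0.10

z = (7519 − 7089.44) / 4324.81 = 0.10.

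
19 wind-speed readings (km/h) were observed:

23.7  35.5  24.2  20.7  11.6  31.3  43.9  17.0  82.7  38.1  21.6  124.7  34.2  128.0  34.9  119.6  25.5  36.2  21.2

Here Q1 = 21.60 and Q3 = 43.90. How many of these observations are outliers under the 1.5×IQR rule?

4

IQR = 22.30; fences at 21.60 − 33.45 = -11.85 and 43.90 + 33.45 = 77.35.
Outside the cutoffs: 82.7, 119.6, 124.7, 128.0.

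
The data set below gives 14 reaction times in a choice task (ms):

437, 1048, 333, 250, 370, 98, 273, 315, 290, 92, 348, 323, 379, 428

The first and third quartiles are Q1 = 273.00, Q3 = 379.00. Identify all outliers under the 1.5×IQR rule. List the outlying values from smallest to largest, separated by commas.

92, 98, 1048

IQR = Q3 − Q1 = 379.00 − 273.00 = 106.00.
Lower fence = Q1 − 1.5·IQR = 273.00 − 159.00 = 114.00.
Upper fence = Q3 + 1.5·IQR = 379.00 + 159.00 = 538.00.
92 < 114.00 → outlier.
98 < 114.00 → outlier.
1048 > 538.00 → outlier.
All remaining values lie within [114.00, 538.00].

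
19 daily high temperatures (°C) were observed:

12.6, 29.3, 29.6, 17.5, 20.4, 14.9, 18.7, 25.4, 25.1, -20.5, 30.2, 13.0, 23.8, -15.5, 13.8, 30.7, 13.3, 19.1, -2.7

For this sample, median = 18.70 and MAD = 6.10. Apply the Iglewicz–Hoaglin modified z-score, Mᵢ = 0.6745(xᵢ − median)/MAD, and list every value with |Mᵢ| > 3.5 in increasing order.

|Mᵢ| > 3.5 ⇔ |xᵢ − 18.70| > 3.5·6.10/0.6745 = 31.65.
So outliers lie outside [-12.95, 50.35].
-20.5: M = -4.33 → outlier.
-15.5: M = -3.78 → outlier.

-20.5, -15.5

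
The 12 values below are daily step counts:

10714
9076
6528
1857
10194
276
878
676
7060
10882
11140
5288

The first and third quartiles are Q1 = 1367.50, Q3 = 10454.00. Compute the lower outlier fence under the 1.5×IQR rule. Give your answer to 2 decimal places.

IQR = Q3 − Q1 = 10454.00 − 1367.50 = 9086.50.
Lower fence = Q1 − 1.5·IQR = 1367.50 − 13629.75 = -12262.25.
Upper fence = Q3 + 1.5·IQR = 10454.00 + 13629.75 = 24083.75.

-12262.25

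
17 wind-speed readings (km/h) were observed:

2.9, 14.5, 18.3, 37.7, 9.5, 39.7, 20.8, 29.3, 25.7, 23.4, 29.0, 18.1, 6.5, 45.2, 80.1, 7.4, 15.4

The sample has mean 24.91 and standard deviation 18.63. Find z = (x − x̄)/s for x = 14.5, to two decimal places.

-0.56

z = (14.5 − 24.91) / 18.63 = -0.56.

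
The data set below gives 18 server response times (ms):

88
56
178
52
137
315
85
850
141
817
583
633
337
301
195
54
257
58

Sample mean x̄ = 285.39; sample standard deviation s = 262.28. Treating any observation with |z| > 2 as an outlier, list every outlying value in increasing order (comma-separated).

Cutoffs at x̄ ± 2s: 285.39 ± 2·262.28 = [-239.17, 809.95].
817: z = 2.03, |z| > 2 → outlier.
850: z = 2.15, |z| > 2 → outlier.
Every other value lies within [-239.17, 809.95].

817, 850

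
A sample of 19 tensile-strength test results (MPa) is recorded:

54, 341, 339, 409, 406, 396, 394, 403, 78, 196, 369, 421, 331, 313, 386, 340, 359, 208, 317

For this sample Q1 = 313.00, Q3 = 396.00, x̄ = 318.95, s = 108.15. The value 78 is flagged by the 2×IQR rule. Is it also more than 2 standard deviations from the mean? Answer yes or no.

yes

z = (78 − 318.95) / 108.15 = -2.23.
|z| = 2.23 > 2.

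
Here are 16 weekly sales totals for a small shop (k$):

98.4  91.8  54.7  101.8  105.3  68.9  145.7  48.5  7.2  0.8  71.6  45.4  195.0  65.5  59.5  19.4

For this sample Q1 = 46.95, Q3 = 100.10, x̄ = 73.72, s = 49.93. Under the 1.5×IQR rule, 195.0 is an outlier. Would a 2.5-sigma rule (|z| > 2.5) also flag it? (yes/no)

z = (195.0 − 73.72) / 49.93 = 2.43.
|z| = 2.43 ≤ 2.5.

no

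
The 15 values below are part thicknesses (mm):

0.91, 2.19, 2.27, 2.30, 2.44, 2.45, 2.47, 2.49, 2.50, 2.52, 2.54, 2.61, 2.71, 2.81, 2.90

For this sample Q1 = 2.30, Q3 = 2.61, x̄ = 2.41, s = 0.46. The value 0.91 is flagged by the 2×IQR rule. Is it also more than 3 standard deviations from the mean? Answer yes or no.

yes

z = (0.91 − 2.41) / 0.46 = -3.26.
|z| = 3.26 > 3.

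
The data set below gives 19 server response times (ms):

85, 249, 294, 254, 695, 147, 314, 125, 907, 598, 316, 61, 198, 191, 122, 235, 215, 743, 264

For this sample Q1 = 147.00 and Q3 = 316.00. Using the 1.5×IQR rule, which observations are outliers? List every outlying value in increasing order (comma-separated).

IQR = Q3 − Q1 = 316.00 − 147.00 = 169.00.
Lower fence = Q1 − 1.5·IQR = 147.00 − 253.50 = -106.50.
Upper fence = Q3 + 1.5·IQR = 316.00 + 253.50 = 569.50.
598 > 569.50 → outlier.
695 > 569.50 → outlier.
743 > 569.50 → outlier.
907 > 569.50 → outlier.
All remaining values lie within [-106.50, 569.50].

598, 695, 743, 907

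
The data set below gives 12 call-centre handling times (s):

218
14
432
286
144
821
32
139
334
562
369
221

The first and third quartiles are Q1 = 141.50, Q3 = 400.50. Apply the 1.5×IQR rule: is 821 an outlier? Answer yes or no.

IQR = Q3 − Q1 = 400.50 − 141.50 = 259.00.
Lower fence = Q1 − 1.5·IQR = 141.50 − 388.50 = -247.00.
Upper fence = Q3 + 1.5·IQR = 400.50 + 388.50 = 789.00.
821 lies above the upper fence.

yes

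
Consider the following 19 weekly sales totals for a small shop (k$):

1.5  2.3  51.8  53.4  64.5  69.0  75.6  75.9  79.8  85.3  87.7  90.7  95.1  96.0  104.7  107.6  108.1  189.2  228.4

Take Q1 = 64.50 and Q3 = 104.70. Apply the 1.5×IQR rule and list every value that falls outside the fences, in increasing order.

1.5, 2.3, 189.2, 228.4

IQR = Q3 − Q1 = 104.70 − 64.50 = 40.20.
Lower fence = Q1 − 1.5·IQR = 64.50 − 60.30 = 4.20.
Upper fence = Q3 + 1.5·IQR = 104.70 + 60.30 = 165.00.
1.5 < 4.20 → outlier.
2.3 < 4.20 → outlier.
189.2 > 165.00 → outlier.
228.4 > 165.00 → outlier.
All remaining values lie within [4.20, 165.00].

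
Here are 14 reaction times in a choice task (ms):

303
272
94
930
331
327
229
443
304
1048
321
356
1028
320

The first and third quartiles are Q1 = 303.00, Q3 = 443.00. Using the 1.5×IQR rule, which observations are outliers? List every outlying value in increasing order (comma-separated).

930, 1028, 1048

IQR = Q3 − Q1 = 443.00 − 303.00 = 140.00.
Lower fence = Q1 − 1.5·IQR = 303.00 − 210.00 = 93.00.
Upper fence = Q3 + 1.5·IQR = 443.00 + 210.00 = 653.00.
930 > 653.00 → outlier.
1028 > 653.00 → outlier.
1048 > 653.00 → outlier.
All remaining values lie within [93.00, 653.00].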